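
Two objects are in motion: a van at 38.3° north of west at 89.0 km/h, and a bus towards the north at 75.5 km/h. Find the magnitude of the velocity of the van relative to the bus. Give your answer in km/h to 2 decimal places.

Taking east as x and north as y: van velocity = (-69.845, 55.160) km/h; bus velocity = (0.000, 75.500) km/h.
Velocity of van relative to bus = (-69.845, 55.160) − (0.000, 75.500) = (-69.845, -20.340) km/h.
Magnitude = |(-69.845, -20.340)| = 72.746 km/h.

72.75 km/h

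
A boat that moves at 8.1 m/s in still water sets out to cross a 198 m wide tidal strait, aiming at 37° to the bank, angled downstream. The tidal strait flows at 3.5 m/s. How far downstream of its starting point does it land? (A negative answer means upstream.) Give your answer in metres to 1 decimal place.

Perpendicular speed = 4.875 m/s; crossing time = 198 / 4.875 = 40.618 s.
Net downstream speed = 9.969 m/s.
Drift = 9.969 × 40.618 = 404.917 m (downstream).

404.9 m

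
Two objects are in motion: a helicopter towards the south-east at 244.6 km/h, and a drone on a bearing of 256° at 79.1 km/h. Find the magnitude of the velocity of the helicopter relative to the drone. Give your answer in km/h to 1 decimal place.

Taking east as x and north as y: helicopter velocity = (172.958, -172.958) km/h; drone velocity = (-76.750, -19.136) km/h.
Velocity of helicopter relative to drone = (172.958, -172.958) − (-76.750, -19.136) = (249.709, -153.822) km/h.
Magnitude = |(249.709, -153.822)| = 293.284 km/h.

293.3 km/h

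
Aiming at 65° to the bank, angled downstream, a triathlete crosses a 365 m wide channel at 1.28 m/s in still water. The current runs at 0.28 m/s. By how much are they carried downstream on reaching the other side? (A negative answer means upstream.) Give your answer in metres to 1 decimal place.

258.3 m

Perpendicular speed = 1.160 m/s; crossing time = 365 / 1.160 = 314.635 s.
Net downstream speed = 0.821 m/s.
Drift = 0.821 × 314.635 = 258.300 m (downstream).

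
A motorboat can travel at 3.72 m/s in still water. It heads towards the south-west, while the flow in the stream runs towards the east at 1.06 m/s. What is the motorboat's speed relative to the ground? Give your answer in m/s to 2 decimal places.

Taking east as x and north as y: velocity relative to the water = (-2.630, -2.630) m/s; the water relative to ground = (1.060, 0.000) m/s.
Velocity relative to ground = (-2.630, -2.630) + (1.060, 0.000) = (-1.570, -2.630) m/s.
Speed = |(-1.570, -2.630)| = 3.064 m/s.

3.06 m/s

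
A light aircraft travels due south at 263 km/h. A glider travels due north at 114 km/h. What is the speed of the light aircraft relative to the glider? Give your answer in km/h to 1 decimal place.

377.0 km/h

Taking east as x and north as y: light aircraft velocity = (0.000, -263.000) km/h; glider velocity = (0.000, 114.000) km/h.
Velocity of light aircraft relative to glider = (0.000, -263.000) − (0.000, 114.000) = (0.000, -377.000) km/h.
Magnitude = |(0.000, -377.000)| = 377.000 km/h.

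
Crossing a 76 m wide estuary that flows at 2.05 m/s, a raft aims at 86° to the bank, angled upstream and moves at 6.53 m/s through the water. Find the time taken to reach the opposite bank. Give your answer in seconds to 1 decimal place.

The component of the raft's velocity perpendicular to the bank is 6.53 × sin 86° = 6.514 m/s.
Only the cross-stream component determines the crossing time; the current contributes nothing perpendicular to the bank.
Time = 76 / 6.514 = 11.667 s.

11.7 s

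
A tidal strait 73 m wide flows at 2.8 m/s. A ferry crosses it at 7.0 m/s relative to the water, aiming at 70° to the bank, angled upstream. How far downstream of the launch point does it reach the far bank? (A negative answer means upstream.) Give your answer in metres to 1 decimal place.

4.5 m

Perpendicular speed = 6.578 m/s; crossing time = 73 / 6.578 = 11.098 s.
Net downstream speed = 0.406 m/s.
Drift = 0.406 × 11.098 = 4.504 m (downstream).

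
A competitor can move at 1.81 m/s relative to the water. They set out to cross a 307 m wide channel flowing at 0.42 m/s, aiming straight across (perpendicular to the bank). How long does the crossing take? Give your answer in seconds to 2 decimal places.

169.61 s

The component of the competitor's velocity perpendicular to the bank is 1.81 m/s.
The current is parallel to the bank, so it does not affect the crossing time.
Time = 307 / 1.810 = 169.613 s.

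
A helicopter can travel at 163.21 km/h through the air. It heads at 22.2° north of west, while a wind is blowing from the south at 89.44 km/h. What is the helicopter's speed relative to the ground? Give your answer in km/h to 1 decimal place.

213.7 km/h

Taking east as x and north as y: velocity relative to the air = (-151.111, 61.667) km/h; the air relative to ground = (0.000, 89.440) km/h.
Velocity relative to ground = (-151.111, 61.667) + (0.000, 89.440) = (-151.111, 151.107) km/h.
Speed = |(-151.111, 151.107)| = 213.701 km/h.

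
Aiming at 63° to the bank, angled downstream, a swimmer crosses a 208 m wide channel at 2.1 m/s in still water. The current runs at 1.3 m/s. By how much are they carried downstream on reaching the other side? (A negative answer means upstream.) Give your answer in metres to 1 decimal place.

Perpendicular speed = 1.871 m/s; crossing time = 208 / 1.871 = 111.164 s.
Net downstream speed = 2.253 m/s.
Drift = 2.253 × 111.164 = 250.494 m (downstream).

250.5 m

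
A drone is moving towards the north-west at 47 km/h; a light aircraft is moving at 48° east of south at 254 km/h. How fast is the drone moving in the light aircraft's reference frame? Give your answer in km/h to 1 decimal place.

300.9 km/h

Taking east as x and north as y: drone velocity = (-33.234, 33.234) km/h; light aircraft velocity = (188.759, -169.959) km/h.
Velocity of drone relative to light aircraft = (-33.234, 33.234) − (188.759, -169.959) = (-221.993, 203.193) km/h.
Magnitude = |(-221.993, 203.193)| = 300.946 km/h.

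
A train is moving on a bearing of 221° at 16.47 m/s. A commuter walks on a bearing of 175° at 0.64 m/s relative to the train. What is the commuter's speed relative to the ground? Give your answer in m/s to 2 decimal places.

Taking east as x and north as y: train velocity = (-10.805, -12.430) m/s; commuter velocity relative to train = (0.056, -0.638) m/s.
Velocity relative to ground = (-10.805, -12.430) + (0.056, -0.638) = (-10.750, -13.068) m/s.
Speed = |(-10.750, -13.068)| = 16.921 m/s.

16.92 m/s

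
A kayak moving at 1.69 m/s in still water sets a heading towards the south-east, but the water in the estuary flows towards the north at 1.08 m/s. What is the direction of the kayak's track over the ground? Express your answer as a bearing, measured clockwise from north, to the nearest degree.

Taking east as x and north as y: velocity relative to the water = (1.195, -1.195) m/s; the water relative to ground = (0.000, 1.080) m/s.
Velocity relative to ground = (1.195, -1.195) + (0.000, 1.080) = (1.195, -0.115) m/s.
Bearing = atan2(1.20, -0.12) = 95.50° clockwise from north.

095°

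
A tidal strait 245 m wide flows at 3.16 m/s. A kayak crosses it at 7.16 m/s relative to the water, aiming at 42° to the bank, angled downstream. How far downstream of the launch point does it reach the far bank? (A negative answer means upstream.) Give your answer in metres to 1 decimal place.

433.7 m

Perpendicular speed = 4.791 m/s; crossing time = 245 / 4.791 = 51.138 s.
Net downstream speed = 8.481 m/s.
Drift = 8.481 × 51.138 = 433.696 m (downstream).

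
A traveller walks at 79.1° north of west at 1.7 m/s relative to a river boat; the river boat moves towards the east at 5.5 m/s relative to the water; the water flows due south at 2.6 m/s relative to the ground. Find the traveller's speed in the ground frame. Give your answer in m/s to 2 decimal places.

5.26 m/s

In east/north components (m/s): traveller relative to river boat = (-0.321, 1.669); river boat relative to water = (5.500, 0.000); water relative to ground = (0.000, -2.600).
Sum = (5.179, -0.931) m/s.
Speed = |(5.179, -0.931)| = 5.262 m/s.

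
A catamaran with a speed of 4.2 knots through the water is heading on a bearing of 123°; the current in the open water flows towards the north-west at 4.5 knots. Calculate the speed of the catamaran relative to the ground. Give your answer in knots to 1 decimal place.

1.0 knots

Taking east as x and north as y: velocity relative to the water = (3.522, -2.287) knots; the water relative to ground = (-3.182, 3.182) knots.
Velocity relative to ground = (3.522, -2.287) + (-3.182, 3.182) = (0.340, 0.894) knots.
Speed = |(0.340, 0.894)| = 0.957 knots.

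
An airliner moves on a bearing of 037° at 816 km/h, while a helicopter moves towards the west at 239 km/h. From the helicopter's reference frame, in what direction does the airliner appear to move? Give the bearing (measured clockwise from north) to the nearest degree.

048°

Taking east as x and north as y: airliner velocity = (491.081, 651.687) km/h; helicopter velocity = (-239.000, 0.000) km/h.
Velocity of airliner relative to helicopter = (491.081, 651.687) − (-239.000, 0.000) = (730.081, 651.687) km/h.
Bearing = atan2(730.08, 651.69) = 48.25° clockwise from north.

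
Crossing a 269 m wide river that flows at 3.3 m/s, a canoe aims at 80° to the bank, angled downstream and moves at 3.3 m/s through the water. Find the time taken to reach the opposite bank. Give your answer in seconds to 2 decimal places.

82.77 s

The component of the canoe's velocity perpendicular to the bank is 3.3 × sin 80° = 3.250 m/s.
The flow acts along the bank and has no component across it.
Time = 269 / 3.250 = 82.773 s.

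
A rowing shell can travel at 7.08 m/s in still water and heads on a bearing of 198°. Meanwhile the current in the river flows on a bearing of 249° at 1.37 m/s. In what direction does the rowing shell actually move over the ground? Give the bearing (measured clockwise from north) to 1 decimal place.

Taking east as x and north as y: velocity relative to the water = (-2.188, -6.733) m/s; the water relative to ground = (-1.279, -0.491) m/s.
Velocity relative to ground = (-2.188, -6.733) + (-1.279, -0.491) = (-3.467, -7.224) m/s.
Bearing = atan2(-3.47, -7.22) = 205.64° clockwise from north.

205.6°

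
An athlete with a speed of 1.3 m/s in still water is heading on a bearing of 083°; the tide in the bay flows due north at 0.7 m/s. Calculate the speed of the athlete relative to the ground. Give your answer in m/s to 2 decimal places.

Taking east as x and north as y: velocity relative to the water = (1.290, 0.158) m/s; the water relative to ground = (0.000, 0.700) m/s.
Velocity relative to ground = (1.290, 0.158) + (0.000, 0.700) = (1.290, 0.858) m/s.
Speed = |(1.290, 0.858)| = 1.550 m/s.

1.55 m/s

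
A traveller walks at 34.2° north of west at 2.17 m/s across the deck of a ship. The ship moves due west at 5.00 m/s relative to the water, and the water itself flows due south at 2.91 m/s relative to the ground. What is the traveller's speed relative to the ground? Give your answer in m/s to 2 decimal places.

7.00 m/s

In east/north components (m/s): traveller relative to ship = (-1.795, 1.220); ship relative to water = (-5.000, 0.000); water relative to ground = (0.000, -2.910).
Sum = (-6.795, -1.690) m/s.
Speed = |(-6.795, -1.690)| = 7.002 m/s.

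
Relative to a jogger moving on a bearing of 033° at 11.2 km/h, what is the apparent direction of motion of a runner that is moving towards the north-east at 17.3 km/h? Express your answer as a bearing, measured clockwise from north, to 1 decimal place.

Taking east as x and north as y: runner velocity = (12.233, 12.233) km/h; jogger velocity = (6.100, 9.393) km/h.
Velocity of runner relative to jogger = (12.233, 12.233) − (6.100, 9.393) = (6.133, 2.840) km/h.
Bearing = atan2(6.13, 2.84) = 65.15° clockwise from north.

065.2°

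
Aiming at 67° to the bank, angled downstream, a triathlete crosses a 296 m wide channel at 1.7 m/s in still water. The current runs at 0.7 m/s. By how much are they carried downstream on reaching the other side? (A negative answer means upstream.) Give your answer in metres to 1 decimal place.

258.1 m

Perpendicular speed = 1.565 m/s; crossing time = 296 / 1.565 = 189.155 s.
Net downstream speed = 1.364 m/s.
Drift = 1.364 × 189.155 = 258.053 m (downstream).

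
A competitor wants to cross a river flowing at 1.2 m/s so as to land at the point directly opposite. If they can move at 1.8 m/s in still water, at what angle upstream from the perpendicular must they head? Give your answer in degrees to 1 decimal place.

To cancel the current, the upstream component of the competitor's velocity must equal the flow: 1.8 sin θ = 1.2.
sin θ = 1.2 / 1.8 = 0.6667.
θ = arcsin(0.6667) = 41.810°.

41.8°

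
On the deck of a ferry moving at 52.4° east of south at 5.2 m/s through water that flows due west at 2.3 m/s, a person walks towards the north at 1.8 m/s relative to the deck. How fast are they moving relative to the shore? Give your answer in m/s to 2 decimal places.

In east/north components (m/s): person relative to ferry = (0.000, 1.800); ferry relative to water = (4.120, -3.173); water relative to ground = (-2.300, 0.000).
Sum = (1.820, -1.373) m/s.
Speed = |(1.820, -1.373)| = 2.280 m/s.

2.28 m/s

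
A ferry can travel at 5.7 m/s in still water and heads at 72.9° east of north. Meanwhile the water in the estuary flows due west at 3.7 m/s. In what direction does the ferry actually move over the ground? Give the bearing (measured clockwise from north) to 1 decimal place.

Taking east as x and north as y: velocity relative to the water = (5.448, 1.676) m/s; the water relative to ground = (-3.700, 0.000) m/s.
Velocity relative to ground = (5.448, 1.676) + (-3.700, 0.000) = (1.748, 1.676) m/s.
Bearing = atan2(1.75, 1.68) = 46.20° clockwise from north.

046.2°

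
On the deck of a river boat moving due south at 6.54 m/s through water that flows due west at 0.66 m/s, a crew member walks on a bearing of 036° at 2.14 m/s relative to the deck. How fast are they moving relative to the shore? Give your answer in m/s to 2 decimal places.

In east/north components (m/s): crew member relative to river boat = (1.258, 1.731); river boat relative to water = (0.000, -6.540); water relative to ground = (-0.660, 0.000).
Sum = (0.598, -4.809) m/s.
Speed = |(0.598, -4.809)| = 4.846 m/s.

4.85 m/s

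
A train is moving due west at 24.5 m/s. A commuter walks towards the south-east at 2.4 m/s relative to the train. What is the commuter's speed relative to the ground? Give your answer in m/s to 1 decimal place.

22.9 m/s

Taking east as x and north as y: train velocity = (-24.500, 0.000) m/s; commuter velocity relative to train = (1.697, -1.697) m/s.
Velocity relative to ground = (-24.500, 0.000) + (1.697, -1.697) = (-22.803, -1.697) m/s.
Speed = |(-22.803, -1.697)| = 22.866 m/s.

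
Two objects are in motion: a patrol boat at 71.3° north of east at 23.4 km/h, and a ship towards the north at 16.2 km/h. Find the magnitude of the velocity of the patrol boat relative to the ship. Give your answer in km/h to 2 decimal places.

9.58 km/h

Taking east as x and north as y: patrol boat velocity = (7.502, 22.165) km/h; ship velocity = (0.000, 16.200) km/h.
Velocity of patrol boat relative to ship = (7.502, 22.165) − (0.000, 16.200) = (7.502, 5.965) km/h.
Magnitude = |(7.502, 5.965)| = 9.585 km/h.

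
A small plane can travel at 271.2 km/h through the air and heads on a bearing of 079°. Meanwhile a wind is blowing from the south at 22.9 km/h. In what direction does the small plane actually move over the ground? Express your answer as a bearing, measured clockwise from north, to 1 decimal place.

074.3°

Taking east as x and north as y: velocity relative to the air = (266.217, 51.747) km/h; the air relative to ground = (0.000, 22.900) km/h.
Velocity relative to ground = (266.217, 51.747) + (0.000, 22.900) = (266.217, 74.647) km/h.
Bearing = atan2(266.22, 74.65) = 74.34° clockwise from north.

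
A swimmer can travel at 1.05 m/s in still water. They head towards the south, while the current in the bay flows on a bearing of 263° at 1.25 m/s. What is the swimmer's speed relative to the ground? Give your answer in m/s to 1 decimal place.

1.7 m/s

Taking east as x and north as y: velocity relative to the water = (0.000, -1.050) m/s; the water relative to ground = (-1.241, -0.152) m/s.
Velocity relative to ground = (0.000, -1.050) + (-1.241, -0.152) = (-1.241, -1.202) m/s.
Speed = |(-1.241, -1.202)| = 1.728 m/s.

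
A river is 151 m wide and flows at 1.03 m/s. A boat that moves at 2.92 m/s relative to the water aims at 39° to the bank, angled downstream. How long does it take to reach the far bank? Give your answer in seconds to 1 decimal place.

The component of the boat's velocity perpendicular to the bank is 2.92 × sin 39° = 1.838 m/s.
The flow acts along the bank and has no component across it.
Time = 151 / 1.838 = 82.172 s.

82.2 s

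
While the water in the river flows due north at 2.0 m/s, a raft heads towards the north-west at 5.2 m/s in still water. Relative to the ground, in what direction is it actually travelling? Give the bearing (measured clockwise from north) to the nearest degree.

Taking east as x and north as y: velocity relative to the water = (-3.677, 3.677) m/s; the water relative to ground = (0.000, 2.000) m/s.
Velocity relative to ground = (-3.677, 3.677) + (0.000, 2.000) = (-3.677, 5.677) m/s.
Bearing = atan2(-3.68, 5.68) = 327.07° clockwise from north.

327°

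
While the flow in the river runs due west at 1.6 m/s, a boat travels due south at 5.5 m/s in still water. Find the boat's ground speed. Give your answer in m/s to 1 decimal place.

Taking east as x and north as y: velocity relative to the water = (0.000, -5.500) m/s; the water relative to ground = (-1.600, 0.000) m/s.
Velocity relative to ground = (0.000, -5.500) + (-1.600, 0.000) = (-1.600, -5.500) m/s.
Speed = |(-1.600, -5.500)| = 5.728 m/s.

5.7 m/s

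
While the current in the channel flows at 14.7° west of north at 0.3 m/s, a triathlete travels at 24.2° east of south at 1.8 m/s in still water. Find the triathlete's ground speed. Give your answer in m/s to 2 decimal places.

Taking east as x and north as y: velocity relative to the water = (0.738, -1.642) m/s; the water relative to ground = (-0.076, 0.290) m/s.
Velocity relative to ground = (0.738, -1.642) + (-0.076, 0.290) = (0.662, -1.352) m/s.
Speed = |(0.662, -1.352)| = 1.505 m/s.

1.50 m/s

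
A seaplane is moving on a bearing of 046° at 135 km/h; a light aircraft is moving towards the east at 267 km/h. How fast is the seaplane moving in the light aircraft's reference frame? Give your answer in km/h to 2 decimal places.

194.05 km/h

Taking east as x and north as y: seaplane velocity = (97.111, 93.779) km/h; light aircraft velocity = (267.000, 0.000) km/h.
Velocity of seaplane relative to light aircraft = (97.111, 93.779) − (267.000, 0.000) = (-169.889, 93.779) km/h.
Magnitude = |(-169.889, 93.779)| = 194.054 km/h.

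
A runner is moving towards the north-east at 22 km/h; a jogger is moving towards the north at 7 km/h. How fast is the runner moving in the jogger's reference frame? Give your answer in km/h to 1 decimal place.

17.8 km/h

Taking east as x and north as y: runner velocity = (15.556, 15.556) km/h; jogger velocity = (0.000, 7.000) km/h.
Velocity of runner relative to jogger = (15.556, 15.556) − (0.000, 7.000) = (15.556, 8.556) km/h.
Magnitude = |(15.556, 8.556)| = 17.754 km/h.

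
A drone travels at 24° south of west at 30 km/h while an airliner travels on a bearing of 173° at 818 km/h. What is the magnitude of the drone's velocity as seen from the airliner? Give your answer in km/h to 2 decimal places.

809.74 km/h

Taking east as x and north as y: drone velocity = (-27.406, -12.202) km/h; airliner velocity = (99.689, -811.903) km/h.
Velocity of drone relative to airliner = (-27.406, -12.202) − (99.689, -811.903) = (-127.095, 799.701) km/h.
Magnitude = |(-127.095, 799.701)| = 809.737 km/h.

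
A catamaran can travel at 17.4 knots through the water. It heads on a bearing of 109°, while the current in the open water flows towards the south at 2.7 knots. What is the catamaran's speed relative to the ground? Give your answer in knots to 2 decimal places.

18.46 knots

Taking east as x and north as y: velocity relative to the water = (16.452, -5.665) knots; the water relative to ground = (0.000, -2.700) knots.
Velocity relative to ground = (16.452, -5.665) + (0.000, -2.700) = (16.452, -8.365) knots.
Speed = |(16.452, -8.365)| = 18.456 knots.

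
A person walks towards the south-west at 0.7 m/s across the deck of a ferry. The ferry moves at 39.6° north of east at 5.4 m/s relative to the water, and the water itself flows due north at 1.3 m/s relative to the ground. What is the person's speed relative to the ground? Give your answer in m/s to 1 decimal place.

5.6 m/s

In east/north components (m/s): person relative to ferry = (-0.495, -0.495); ferry relative to water = (4.161, 3.442); water relative to ground = (0.000, 1.300).
Sum = (3.666, 4.247) m/s.
Speed = |(3.666, 4.247)| = 5.610 m/s.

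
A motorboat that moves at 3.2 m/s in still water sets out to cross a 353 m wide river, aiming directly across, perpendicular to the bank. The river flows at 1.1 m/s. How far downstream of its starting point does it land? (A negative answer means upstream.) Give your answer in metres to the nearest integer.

121 m

Perpendicular speed = 3.200 m/s; crossing time = 353 / 3.200 = 110.312 s.
Net downstream speed = 1.100 m/s.
Drift = 1.100 × 110.312 = 121.344 m (downstream).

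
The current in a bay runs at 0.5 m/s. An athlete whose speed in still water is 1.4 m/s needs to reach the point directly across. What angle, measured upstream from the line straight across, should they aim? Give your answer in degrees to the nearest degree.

21°

To cancel the current, the upstream component of the athlete's velocity must equal the flow: 1.4 sin θ = 0.5.
sin θ = 0.5 / 1.4 = 0.3571.
θ = arcsin(0.3571) = 20.925°.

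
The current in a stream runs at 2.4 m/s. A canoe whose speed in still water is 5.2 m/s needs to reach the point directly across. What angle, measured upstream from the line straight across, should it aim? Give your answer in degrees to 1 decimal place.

To cancel the current, the upstream component of the canoe's velocity must equal the flow: 5.2 sin θ = 2.4.
sin θ = 2.4 / 5.2 = 0.4615.
θ = arcsin(0.4615) = 27.486°.

27.5°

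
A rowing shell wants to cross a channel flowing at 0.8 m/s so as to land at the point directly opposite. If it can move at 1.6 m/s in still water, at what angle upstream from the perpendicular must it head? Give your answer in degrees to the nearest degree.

To cancel the current, the upstream component of the rowing shell's velocity must equal the flow: 1.6 sin θ = 0.8.
sin θ = 0.8 / 1.6 = 0.5000.
θ = arcsin(0.5000) = 30.000°.

30°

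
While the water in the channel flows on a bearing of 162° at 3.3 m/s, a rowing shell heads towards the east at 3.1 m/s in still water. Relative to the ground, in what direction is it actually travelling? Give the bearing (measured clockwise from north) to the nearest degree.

Taking east as x and north as y: velocity relative to the water = (3.100, 0.000) m/s; the water relative to ground = (1.020, -3.138) m/s.
Velocity relative to ground = (3.100, 0.000) + (1.020, -3.138) = (4.120, -3.138) m/s.
Bearing = atan2(4.12, -3.14) = 127.30° clockwise from north.

127°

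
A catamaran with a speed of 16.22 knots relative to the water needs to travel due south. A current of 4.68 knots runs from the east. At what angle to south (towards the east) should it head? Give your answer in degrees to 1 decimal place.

16.8°

The current pushes perpendicular to the desired track; the heading must have a component into the current equal to 4.68 knots: 16.22 sin θ = 4.68.
sin θ = 0.2885, so θ = 16.770°.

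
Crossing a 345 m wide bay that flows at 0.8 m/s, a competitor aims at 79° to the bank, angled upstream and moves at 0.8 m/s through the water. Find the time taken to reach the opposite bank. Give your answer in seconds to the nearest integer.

The component of the competitor's velocity perpendicular to the bank is 0.8 × sin 79° = 0.785 m/s.
Only the cross-stream component determines the crossing time; the current contributes nothing perpendicular to the bank.
Time = 345 / 0.785 = 439.322 s.

439 s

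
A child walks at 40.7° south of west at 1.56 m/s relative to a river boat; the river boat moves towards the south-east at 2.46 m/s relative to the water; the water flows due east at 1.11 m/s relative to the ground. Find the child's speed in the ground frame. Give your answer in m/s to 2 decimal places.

In east/north components (m/s): child relative to river boat = (-1.183, -1.017); river boat relative to water = (1.739, -1.739); water relative to ground = (1.110, 0.000).
Sum = (1.667, -2.757) m/s.
Speed = |(1.667, -2.757)| = 3.221 m/s.

3.22 m/s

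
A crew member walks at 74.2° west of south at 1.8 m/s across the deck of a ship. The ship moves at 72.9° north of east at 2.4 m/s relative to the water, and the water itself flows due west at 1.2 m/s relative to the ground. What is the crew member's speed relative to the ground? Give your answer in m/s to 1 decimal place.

In east/north components (m/s): crew member relative to ship = (-1.732, -0.490); ship relative to water = (0.706, 2.294); water relative to ground = (-1.200, 0.000).
Sum = (-2.226, 1.804) m/s.
Speed = |(-2.226, 1.804)| = 2.865 m/s.

2.9 m/s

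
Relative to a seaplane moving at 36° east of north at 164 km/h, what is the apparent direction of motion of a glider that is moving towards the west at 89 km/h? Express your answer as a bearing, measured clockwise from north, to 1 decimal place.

234.4°

Taking east as x and north as y: glider velocity = (-89.000, 0.000) km/h; seaplane velocity = (96.397, 132.679) km/h.
Velocity of glider relative to seaplane = (-89.000, 0.000) − (96.397, 132.679) = (-185.397, -132.679) km/h.
Bearing = atan2(-185.40, -132.68) = 234.41° clockwise from north.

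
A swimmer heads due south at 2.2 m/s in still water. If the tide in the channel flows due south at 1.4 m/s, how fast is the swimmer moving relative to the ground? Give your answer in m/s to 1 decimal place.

Taking east as x and north as y: velocity relative to the water = (0.000, -2.200) m/s; the water relative to ground = (0.000, -1.400) m/s.
Velocity relative to ground = (0.000, -2.200) + (0.000, -1.400) = (0.000, -3.600) m/s.
Speed = |(0.000, -3.600)| = 3.600 m/s.

3.6 m/s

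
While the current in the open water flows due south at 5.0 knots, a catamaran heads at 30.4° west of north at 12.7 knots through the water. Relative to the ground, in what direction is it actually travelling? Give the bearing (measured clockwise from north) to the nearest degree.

313°

Taking east as x and north as y: velocity relative to the water = (-6.427, 10.954) knots; the water relative to ground = (0.000, -5.000) knots.
Velocity relative to ground = (-6.427, 10.954) + (0.000, -5.000) = (-6.427, 5.954) knots.
Bearing = atan2(-6.43, 5.95) = 312.81° clockwise from north.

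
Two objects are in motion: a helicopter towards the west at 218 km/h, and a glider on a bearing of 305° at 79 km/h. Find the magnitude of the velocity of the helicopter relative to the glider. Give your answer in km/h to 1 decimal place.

159.8 km/h

Taking east as x and north as y: helicopter velocity = (-218.000, 0.000) km/h; glider velocity = (-64.713, 45.313) km/h.
Velocity of helicopter relative to glider = (-218.000, 0.000) − (-64.713, 45.313) = (-153.287, -45.313) km/h.
Magnitude = |(-153.287, -45.313)| = 159.844 km/h.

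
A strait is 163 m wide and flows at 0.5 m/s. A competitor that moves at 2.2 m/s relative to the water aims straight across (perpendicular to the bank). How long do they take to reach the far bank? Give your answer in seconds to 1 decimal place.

74.1 s

The component of the competitor's velocity perpendicular to the bank is 2.2 m/s.
The current is parallel to the bank, so it does not affect the crossing time.
Time = 163 / 2.200 = 74.091 s.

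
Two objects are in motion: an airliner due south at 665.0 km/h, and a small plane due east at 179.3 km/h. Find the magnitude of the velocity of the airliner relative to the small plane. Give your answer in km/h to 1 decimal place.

Taking east as x and north as y: airliner velocity = (0.000, -665.000) km/h; small plane velocity = (179.300, 0.000) km/h.
Velocity of airliner relative to small plane = (0.000, -665.000) − (179.300, 0.000) = (-179.300, -665.000) km/h.
Magnitude = |(-179.300, -665.000)| = 688.748 km/h.

688.7 km/h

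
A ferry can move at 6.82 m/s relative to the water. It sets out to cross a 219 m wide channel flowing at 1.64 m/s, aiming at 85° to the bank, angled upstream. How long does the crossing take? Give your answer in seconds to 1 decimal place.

The component of the ferry's velocity perpendicular to the bank is 6.82 × sin 85° = 6.794 m/s.
The current is parallel to the bank, so it does not affect the crossing time.
Time = 219 / 6.794 = 32.234 s.

32.2 s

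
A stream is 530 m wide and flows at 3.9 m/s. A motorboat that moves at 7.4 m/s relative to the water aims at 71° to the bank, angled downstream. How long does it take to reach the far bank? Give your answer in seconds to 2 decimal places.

The component of the motorboat's velocity perpendicular to the bank is 7.4 × sin 71° = 6.997 m/s.
The current is parallel to the bank, so it does not affect the crossing time.
Time = 530 / 6.997 = 75.749 s.

75.75 s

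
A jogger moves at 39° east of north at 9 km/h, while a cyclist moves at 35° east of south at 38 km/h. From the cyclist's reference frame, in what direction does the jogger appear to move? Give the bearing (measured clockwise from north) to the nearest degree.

Taking east as x and north as y: jogger velocity = (5.664, 6.994) km/h; cyclist velocity = (21.796, -31.128) km/h.
Velocity of jogger relative to cyclist = (5.664, 6.994) − (21.796, -31.128) = (-16.132, 38.122) km/h.
Bearing = atan2(-16.13, 38.12) = 337.06° clockwise from north.

337°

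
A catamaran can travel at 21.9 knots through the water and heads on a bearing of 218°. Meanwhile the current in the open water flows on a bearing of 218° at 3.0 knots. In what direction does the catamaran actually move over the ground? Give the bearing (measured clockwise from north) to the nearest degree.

218°

Taking east as x and north as y: velocity relative to the water = (-13.483, -17.257) knots; the water relative to ground = (-1.847, -2.364) knots.
Velocity relative to ground = (-13.483, -17.257) + (-1.847, -2.364) = (-15.330, -19.621) knots.
Bearing = atan2(-15.33, -19.62) = 218.00° clockwise from north.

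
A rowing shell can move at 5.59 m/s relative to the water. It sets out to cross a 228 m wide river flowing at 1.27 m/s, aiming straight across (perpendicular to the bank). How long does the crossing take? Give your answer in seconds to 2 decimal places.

40.79 s

The component of the rowing shell's velocity perpendicular to the bank is 5.59 m/s.
The flow acts along the bank and has no component across it.
Time = 228 / 5.590 = 40.787 s.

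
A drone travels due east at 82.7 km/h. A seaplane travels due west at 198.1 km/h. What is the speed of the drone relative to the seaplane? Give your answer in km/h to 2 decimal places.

280.80 km/h

Taking east as x and north as y: drone velocity = (82.700, 0.000) km/h; seaplane velocity = (-198.100, 0.000) km/h.
Velocity of drone relative to seaplane = (82.700, 0.000) − (-198.100, 0.000) = (280.800, 0.000) km/h.
Magnitude = |(280.800, 0.000)| = 280.800 km/h.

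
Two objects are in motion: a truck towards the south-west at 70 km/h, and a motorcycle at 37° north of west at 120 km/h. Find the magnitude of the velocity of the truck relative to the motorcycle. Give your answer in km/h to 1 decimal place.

Taking east as x and north as y: truck velocity = (-49.497, -49.497) km/h; motorcycle velocity = (-95.836, 72.218) km/h.
Velocity of truck relative to motorcycle = (-49.497, -49.497) − (-95.836, 72.218) = (46.339, -121.715) km/h.
Magnitude = |(46.339, -121.715)| = 130.238 km/h.

130.2 km/h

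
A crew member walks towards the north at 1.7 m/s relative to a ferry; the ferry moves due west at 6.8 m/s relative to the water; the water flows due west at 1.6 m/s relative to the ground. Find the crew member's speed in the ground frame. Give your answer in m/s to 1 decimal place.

In east/north components (m/s): crew member relative to ferry = (0.000, 1.700); ferry relative to water = (-6.800, 0.000); water relative to ground = (-1.600, 0.000).
Sum = (-8.400, 1.700) m/s.
Speed = |(-8.400, 1.700)| = 8.570 m/s.

8.6 m/s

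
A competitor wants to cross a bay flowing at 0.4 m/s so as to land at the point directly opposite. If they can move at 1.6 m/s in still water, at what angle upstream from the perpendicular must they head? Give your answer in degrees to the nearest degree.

To cancel the current, the upstream component of the competitor's velocity must equal the flow: 1.6 sin θ = 0.4.
sin θ = 0.4 / 1.6 = 0.2500.
θ = arcsin(0.2500) = 14.478°.

14°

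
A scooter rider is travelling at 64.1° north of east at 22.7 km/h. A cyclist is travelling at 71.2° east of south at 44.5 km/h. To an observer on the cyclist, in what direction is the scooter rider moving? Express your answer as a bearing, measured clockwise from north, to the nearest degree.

Taking east as x and north as y: scooter rider velocity = (9.915, 20.420) km/h; cyclist velocity = (42.126, -14.341) km/h.
Velocity of scooter rider relative to cyclist = (9.915, 20.420) − (42.126, -14.341) = (-32.210, 34.761) km/h.
Bearing = atan2(-32.21, 34.76) = 317.18° clockwise from north.

317°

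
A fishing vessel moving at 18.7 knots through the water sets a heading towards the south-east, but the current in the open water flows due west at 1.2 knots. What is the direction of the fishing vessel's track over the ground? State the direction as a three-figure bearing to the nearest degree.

Taking east as x and north as y: velocity relative to the water = (13.223, -13.223) knots; the water relative to ground = (-1.200, 0.000) knots.
Velocity relative to ground = (13.223, -13.223) + (-1.200, 0.000) = (12.023, -13.223) knots.
Bearing = atan2(12.02, -13.22) = 137.72° clockwise from north.

138°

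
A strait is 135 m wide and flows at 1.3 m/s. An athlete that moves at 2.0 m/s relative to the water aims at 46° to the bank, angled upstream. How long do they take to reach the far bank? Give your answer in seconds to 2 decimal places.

The component of the athlete's velocity perpendicular to the bank is 2.0 × sin 46° = 1.439 m/s.
Only the cross-stream component determines the crossing time; the current contributes nothing perpendicular to the bank.
Time = 135 / 1.439 = 93.836 s.

93.84 s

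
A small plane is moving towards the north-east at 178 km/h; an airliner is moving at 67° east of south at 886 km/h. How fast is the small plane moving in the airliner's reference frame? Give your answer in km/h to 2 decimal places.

Taking east as x and north as y: small plane velocity = (125.865, 125.865) km/h; airliner velocity = (815.567, -346.188) km/h.
Velocity of small plane relative to airliner = (125.865, 125.865) − (815.567, -346.188) = (-689.702, 472.053) km/h.
Magnitude = |(-689.702, 472.053)| = 835.777 km/h.

835.78 km/h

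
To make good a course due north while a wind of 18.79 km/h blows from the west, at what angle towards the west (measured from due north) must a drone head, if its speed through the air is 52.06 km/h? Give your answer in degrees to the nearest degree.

The wind pushes perpendicular to the desired track; the heading must have a component into the wind equal to 18.79 km/h: 52.06 sin θ = 18.79.
sin θ = 0.3609, so θ = 21.157°.

21°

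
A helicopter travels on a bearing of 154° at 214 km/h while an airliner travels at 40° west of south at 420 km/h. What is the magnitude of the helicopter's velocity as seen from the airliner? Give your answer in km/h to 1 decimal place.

386.1 km/h

Taking east as x and north as y: helicopter velocity = (93.811, -192.342) km/h; airliner velocity = (-269.971, -321.739) km/h.
Velocity of helicopter relative to airliner = (93.811, -192.342) − (-269.971, -321.739) = (363.782, 129.397) km/h.
Magnitude = |(363.782, 129.397)| = 386.110 km/h.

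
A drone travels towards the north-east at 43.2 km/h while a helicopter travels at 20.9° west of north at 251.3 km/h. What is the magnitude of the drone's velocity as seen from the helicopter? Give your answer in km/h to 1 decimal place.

237.0 km/h

Taking east as x and north as y: drone velocity = (30.547, 30.547) km/h; helicopter velocity = (-89.648, 234.766) km/h.
Velocity of drone relative to helicopter = (30.547, 30.547) − (-89.648, 234.766) = (120.195, -204.219) km/h.
Magnitude = |(120.195, -204.219)| = 236.964 km/h.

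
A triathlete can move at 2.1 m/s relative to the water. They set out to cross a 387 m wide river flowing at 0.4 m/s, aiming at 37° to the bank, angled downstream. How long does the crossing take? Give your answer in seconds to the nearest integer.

306 s

The component of the triathlete's velocity perpendicular to the bank is 2.1 × sin 37° = 1.264 m/s.
Only the cross-stream component determines the crossing time; the current contributes nothing perpendicular to the bank.
Time = 387 / 1.264 = 306.217 s.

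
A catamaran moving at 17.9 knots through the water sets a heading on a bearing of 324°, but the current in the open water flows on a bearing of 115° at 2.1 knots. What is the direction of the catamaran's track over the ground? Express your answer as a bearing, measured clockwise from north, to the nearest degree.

Taking east as x and north as y: velocity relative to the water = (-10.521, 14.481) knots; the water relative to ground = (1.903, -0.887) knots.
Velocity relative to ground = (-10.521, 14.481) + (1.903, -0.887) = (-8.618, 13.594) knots.
Bearing = atan2(-8.62, 13.59) = 327.63° clockwise from north.

328°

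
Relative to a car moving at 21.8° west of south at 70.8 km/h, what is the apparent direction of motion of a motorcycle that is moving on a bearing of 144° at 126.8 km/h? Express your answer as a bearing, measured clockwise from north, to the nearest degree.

110°

Taking east as x and north as y: motorcycle velocity = (74.531, -102.583) km/h; car velocity = (-26.293, -65.737) km/h.
Velocity of motorcycle relative to car = (74.531, -102.583) − (-26.293, -65.737) = (100.824, -36.847) km/h.
Bearing = atan2(100.82, -36.85) = 110.08° clockwise from north.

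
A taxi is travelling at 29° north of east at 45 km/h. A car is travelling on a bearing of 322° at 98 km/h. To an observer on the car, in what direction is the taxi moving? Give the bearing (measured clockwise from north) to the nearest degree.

Taking east as x and north as y: taxi velocity = (39.358, 21.816) km/h; car velocity = (-60.335, 77.225) km/h.
Velocity of taxi relative to car = (39.358, 21.816) − (-60.335, 77.225) = (99.693, -55.409) km/h.
Bearing = atan2(99.69, -55.41) = 119.07° clockwise from north.

119°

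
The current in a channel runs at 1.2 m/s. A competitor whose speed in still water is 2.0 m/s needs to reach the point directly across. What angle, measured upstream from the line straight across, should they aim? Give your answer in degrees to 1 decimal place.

To cancel the current, the upstream component of the competitor's velocity must equal the flow: 2.0 sin θ = 1.2.
sin θ = 1.2 / 2.0 = 0.6000.
θ = arcsin(0.6000) = 36.870°.

36.9°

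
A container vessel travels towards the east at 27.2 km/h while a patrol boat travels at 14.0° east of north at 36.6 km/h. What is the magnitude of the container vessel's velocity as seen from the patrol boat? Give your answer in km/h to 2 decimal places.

39.97 km/h

Taking east as x and north as y: container vessel velocity = (27.200, 0.000) km/h; patrol boat velocity = (8.854, 35.513) km/h.
Velocity of container vessel relative to patrol boat = (27.200, 0.000) − (8.854, 35.513) = (18.346, -35.513) km/h.
Magnitude = |(18.346, -35.513)| = 39.972 km/h.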